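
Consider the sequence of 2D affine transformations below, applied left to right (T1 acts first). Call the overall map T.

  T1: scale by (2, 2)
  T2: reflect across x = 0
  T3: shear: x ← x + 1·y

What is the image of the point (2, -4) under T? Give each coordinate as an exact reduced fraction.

T1 scale by (2, 2): (2, -4) → (4, -8)
T2 reflect across x = 0: (4, -8) → (-4, -8)
T3 shear: x ← x + 1·y: (-4, -8) → (-12, -8)

T(p) = (-12, -8)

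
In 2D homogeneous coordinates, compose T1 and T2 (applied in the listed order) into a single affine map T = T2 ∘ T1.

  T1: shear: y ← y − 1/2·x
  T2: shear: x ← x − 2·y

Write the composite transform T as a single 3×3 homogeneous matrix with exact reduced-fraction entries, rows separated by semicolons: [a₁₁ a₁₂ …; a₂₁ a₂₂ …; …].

T = [2 -2 0; -1/2 1 0; 0 0 1]

T1 = [1 0 0; -1/2 1 0; 0 0 1]
T2·T1 = [2 -2 0; -1/2 1 0; 0 0 1]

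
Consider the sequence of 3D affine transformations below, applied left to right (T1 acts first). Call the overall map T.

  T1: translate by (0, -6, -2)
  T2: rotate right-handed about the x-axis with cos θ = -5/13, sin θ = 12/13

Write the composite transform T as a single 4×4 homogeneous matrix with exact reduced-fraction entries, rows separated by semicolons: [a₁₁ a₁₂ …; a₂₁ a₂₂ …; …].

T1 = [1 0 0 0; 0 1 0 -6; 0 0 1 -2; 0 0 0 1]
T2·T1 = [1 0 0 0; 0 -5/13 -12/13 54/13; 0 12/13 -5/13 -62/13; 0 0 0 1]

T = [1 0 0 0; 0 -5/13 -12/13 54/13; 0 12/13 -5/13 -62/13; 0 0 0 1]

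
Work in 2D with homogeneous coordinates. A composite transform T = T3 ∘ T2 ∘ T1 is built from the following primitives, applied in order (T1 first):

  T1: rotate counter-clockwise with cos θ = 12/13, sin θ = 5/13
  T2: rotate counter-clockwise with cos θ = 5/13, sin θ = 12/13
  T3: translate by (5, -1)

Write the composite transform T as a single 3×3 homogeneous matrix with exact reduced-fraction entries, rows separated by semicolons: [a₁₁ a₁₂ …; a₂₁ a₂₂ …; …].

T1 = [12/13 -5/13 0; 5/13 12/13 0; 0 0 1]
T2·T1 = [0 -1 0; 1 0 0; 0 0 1]
T3·…·T1 = [0 -1 5; 1 0 -1; 0 0 1]

T = [0 -1 5; 1 0 -1; 0 0 1]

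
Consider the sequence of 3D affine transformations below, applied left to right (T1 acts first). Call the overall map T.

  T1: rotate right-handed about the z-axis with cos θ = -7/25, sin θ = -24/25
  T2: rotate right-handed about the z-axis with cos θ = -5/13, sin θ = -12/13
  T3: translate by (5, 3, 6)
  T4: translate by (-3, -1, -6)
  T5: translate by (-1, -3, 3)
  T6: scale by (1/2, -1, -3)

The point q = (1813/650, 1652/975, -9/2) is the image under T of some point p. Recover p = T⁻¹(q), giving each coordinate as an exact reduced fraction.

T1 = [-7/25 24/25 0 0; -24/25 -7/25 0 0; 0 0 1 0; 0 0 0 1]
T2·T1 = [-253/325 -204/325 0 0; 204/325 -253/325 0 0; 0 0 1 0; 0 0 0 1]
T3·…·T1 = [-253/325 -204/325 0 5; 204/325 -253/325 0 3; 0 0 1 6; 0 0 0 1]
T4·…·T1 = [-253/325 -204/325 0 2; 204/325 -253/325 0 2; 0 0 1 0; 0 0 0 1]
T5·…·T1 = [-253/325 -204/325 0 1; 204/325 -253/325 0 -1; 0 0 1 3; 0 0 0 1]
T6·…·T1 = [-253/650 -102/325 0 1/2; -204/325 253/325 0 1; 0 0 -3 -9; 0 0 0 1]
det M = 3/2; M⁻¹ = [-506/325 -204/325 0 457/325; -408/325 253/325 0 -49/325; 0 0 -1/3 -3; 0 0 0 1]
M⁻¹ · (1813/650, 1652/975, -9/2)ᵀ = (-4, -7/3, -3/2)ᵀ

p = (-4, -7/3, -3/2)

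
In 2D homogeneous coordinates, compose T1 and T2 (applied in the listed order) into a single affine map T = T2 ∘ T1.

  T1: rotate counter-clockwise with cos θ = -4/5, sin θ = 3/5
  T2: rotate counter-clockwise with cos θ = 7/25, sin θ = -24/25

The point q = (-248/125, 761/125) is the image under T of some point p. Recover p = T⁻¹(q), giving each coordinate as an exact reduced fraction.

T1 = [-4/5 -3/5 0; 3/5 -4/5 0; 0 0 1]
T2·T1 = [44/125 -117/125 0; 117/125 44/125 0; 0 0 1]
det M = 1; M⁻¹ = [44/125 117/125 0; -117/125 44/125 0; 0 0 1]
M⁻¹ · (-248/125, 761/125)ᵀ = (5, 4)ᵀ

p = (5, 4)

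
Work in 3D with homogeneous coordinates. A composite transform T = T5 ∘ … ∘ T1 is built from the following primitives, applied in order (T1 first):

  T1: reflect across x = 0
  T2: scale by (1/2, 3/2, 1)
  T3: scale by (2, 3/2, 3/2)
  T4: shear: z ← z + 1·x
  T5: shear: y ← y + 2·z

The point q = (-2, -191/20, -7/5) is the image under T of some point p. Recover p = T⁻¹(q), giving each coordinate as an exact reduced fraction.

T1 = [-1 0 0 0; 0 1 0 0; 0 0 1 0; 0 0 0 1]
T2·T1 = [-1/2 0 0 0; 0 3/2 0 0; 0 0 1 0; 0 0 0 1]
T3·…·T1 = [-1 0 0 0; 0 9/4 0 0; 0 0 3/2 0; 0 0 0 1]
T4·…·T1 = [-1 0 0 0; 0 9/4 0 0; -1 0 3/2 0; 0 0 0 1]
T5·…·T1 = [-1 0 0 0; -2 9/4 3 0; -1 0 3/2 0; 0 0 0 1]
det M = -27/8; M⁻¹ = [-1 0 0 0; 0 4/9 -8/9 0; -2/3 0 2/3 0; 0 0 0 1]
M⁻¹ · (-2, -191/20, -7/5)ᵀ = (2, -3, 2/5)ᵀ

p = (2, -3, 2/5)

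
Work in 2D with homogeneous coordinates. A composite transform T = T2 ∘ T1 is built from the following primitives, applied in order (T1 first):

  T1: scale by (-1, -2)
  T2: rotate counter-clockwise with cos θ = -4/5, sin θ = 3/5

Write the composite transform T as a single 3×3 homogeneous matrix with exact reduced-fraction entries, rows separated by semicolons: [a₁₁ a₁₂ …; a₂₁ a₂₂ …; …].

T1 = [-1 0 0; 0 -2 0; 0 0 1]
T2·T1 = [4/5 6/5 0; -3/5 8/5 0; 0 0 1]

T = [4/5 6/5 0; -3/5 8/5 0; 0 0 1]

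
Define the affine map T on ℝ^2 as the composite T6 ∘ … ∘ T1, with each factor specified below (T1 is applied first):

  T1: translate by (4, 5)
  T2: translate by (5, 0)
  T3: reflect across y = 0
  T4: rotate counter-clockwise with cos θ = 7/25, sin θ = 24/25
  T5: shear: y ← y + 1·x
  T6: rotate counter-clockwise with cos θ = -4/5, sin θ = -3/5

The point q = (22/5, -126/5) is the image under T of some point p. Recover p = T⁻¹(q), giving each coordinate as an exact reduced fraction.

T1 = [1 0 4; 0 1 5; 0 0 1]
T2·T1 = [1 0 9; 0 1 5; 0 0 1]
T3·…·T1 = [1 0 9; 0 -1 -5; 0 0 1]
T4·…·T1 = [7/25 24/25 183/25; 24/25 -7/25 181/25; 0 0 1]
T5·…·T1 = [7/25 24/25 183/25; 31/25 17/25 364/25; 0 0 1]
T6·…·T1 = [13/25 -9/25 72/25; -29/25 -28/25 -401/25; 0 0 1]
det M = -1; M⁻¹ = [28/25 -9/25 -9; -29/25 -13/25 -5; 0 0 1]
M⁻¹ · (22/5, -126/5)ᵀ = (5, 3)ᵀ

p = (5, 3)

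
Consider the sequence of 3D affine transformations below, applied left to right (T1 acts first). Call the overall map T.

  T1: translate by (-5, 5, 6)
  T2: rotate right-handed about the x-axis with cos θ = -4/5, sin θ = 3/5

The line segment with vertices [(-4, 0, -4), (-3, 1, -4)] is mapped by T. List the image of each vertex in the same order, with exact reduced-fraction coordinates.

image vertices: (-9, -26/5, 7/5), (-8, -6, 2)

T1 translate by (-5, 5, 6): (-4, 0, -4) → (-9, 5, 2); (-3, 1, -4) → (-8, 6, 2)
T2 rotate right-handed about the x-axis with cos θ = -4/5, sin θ = 3/5: (-9, 5, 2) → (-9, -26/5, 7/5); (-8, 6, 2) → (-8, -6, 2)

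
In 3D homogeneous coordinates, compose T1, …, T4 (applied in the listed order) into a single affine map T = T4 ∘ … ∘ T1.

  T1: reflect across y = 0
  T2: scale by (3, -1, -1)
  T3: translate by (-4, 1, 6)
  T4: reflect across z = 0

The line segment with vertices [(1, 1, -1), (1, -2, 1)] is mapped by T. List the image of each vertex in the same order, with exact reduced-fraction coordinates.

T1 reflect across y = 0: (1, 1, -1) → (1, -1, -1); (1, -2, 1) → (1, 2, 1)
T2 scale by (3, -1, -1): (1, -1, -1) → (3, 1, 1); (1, 2, 1) → (3, -2, -1)
T3 translate by (-4, 1, 6): (3, 1, 1) → (-1, 2, 7); (3, -2, -1) → (-1, -1, 5)
T4 reflect across z = 0: (-1, 2, 7) → (-1, 2, -7); (-1, -1, 5) → (-1, -1, -5)

image vertices: (-1, 2, -7), (-1, -1, -5)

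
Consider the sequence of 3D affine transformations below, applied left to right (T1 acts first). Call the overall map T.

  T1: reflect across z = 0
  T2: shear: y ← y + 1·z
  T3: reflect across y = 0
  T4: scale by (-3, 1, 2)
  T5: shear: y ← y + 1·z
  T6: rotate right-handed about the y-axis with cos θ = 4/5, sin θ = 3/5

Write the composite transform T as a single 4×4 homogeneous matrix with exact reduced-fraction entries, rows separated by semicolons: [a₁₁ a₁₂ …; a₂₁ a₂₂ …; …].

T = [-12/5 0 -6/5 0; 0 -1 -1 0; 9/5 0 -8/5 0; 0 0 0 1]

T1 = [1 0 0 0; 0 1 0 0; 0 0 -1 0; 0 0 0 1]
T2·T1 = [1 0 0 0; 0 1 -1 0; 0 0 -1 0; 0 0 0 1]
T3·…·T1 = [1 0 0 0; 0 -1 1 0; 0 0 -1 0; 0 0 0 1]
T4·…·T1 = [-3 0 0 0; 0 -1 1 0; 0 0 -2 0; 0 0 0 1]
T5·…·T1 = [-3 0 0 0; 0 -1 -1 0; 0 0 -2 0; 0 0 0 1]
T6·…·T1 = [-12/5 0 -6/5 0; 0 -1 -1 0; 9/5 0 -8/5 0; 0 0 0 1]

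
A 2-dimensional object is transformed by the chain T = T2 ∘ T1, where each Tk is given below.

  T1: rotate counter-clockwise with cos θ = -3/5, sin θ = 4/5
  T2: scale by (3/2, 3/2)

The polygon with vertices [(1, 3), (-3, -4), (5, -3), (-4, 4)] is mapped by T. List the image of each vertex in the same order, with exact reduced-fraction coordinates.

T1 rotate counter-clockwise with cos θ = -3/5, sin θ = 4/5: (1, 3) → (-3, -1); (-3, -4) → (5, 0); (5, -3) → (-3/5, 29/5); (-4, 4) → (-4/5, -28/5)
T2 scale by (3/2, 3/2): (-3, -1) → (-9/2, -3/2); (5, 0) → (15/2, 0); (-3/5, 29/5) → (-9/10, 87/10); (-4/5, -28/5) → (-6/5, -42/5)

image vertices: (-9/2, -3/2), (15/2, 0), (-9/10, 87/10), (-6/5, -42/5)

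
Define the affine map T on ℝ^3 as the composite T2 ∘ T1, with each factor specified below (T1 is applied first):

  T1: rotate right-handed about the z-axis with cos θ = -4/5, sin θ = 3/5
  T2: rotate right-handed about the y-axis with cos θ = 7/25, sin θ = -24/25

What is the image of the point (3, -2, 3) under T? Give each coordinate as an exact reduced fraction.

T(p) = (-402/125, 17/5, -39/125)

T1 rotate right-handed about the z-axis with cos θ = -4/5, sin θ = 3/5: (3, -2, 3) → (-6/5, 17/5, 3)
T2 rotate right-handed about the y-axis with cos θ = 7/25, sin θ = -24/25: (-6/5, 17/5, 3) → (-402/125, 17/5, -39/125)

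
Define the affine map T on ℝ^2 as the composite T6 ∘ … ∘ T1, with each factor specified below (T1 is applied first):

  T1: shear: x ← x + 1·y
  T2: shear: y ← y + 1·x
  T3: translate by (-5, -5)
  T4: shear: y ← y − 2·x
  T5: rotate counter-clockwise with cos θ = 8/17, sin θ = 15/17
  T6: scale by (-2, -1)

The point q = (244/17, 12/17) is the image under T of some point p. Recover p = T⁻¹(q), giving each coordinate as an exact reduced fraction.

T1 = [1 1 0; 0 1 0; 0 0 1]
T2·T1 = [1 1 0; 1 2 0; 0 0 1]
T3·…·T1 = [1 1 -5; 1 2 -5; 0 0 1]
T4·…·T1 = [1 1 -5; -1 0 5; 0 0 1]
T5·…·T1 = [23/17 8/17 -115/17; 7/17 15/17 -35/17; 0 0 1]
T6·…·T1 = [-46/17 -16/17 230/17; -7/17 -15/17 35/17; 0 0 1]
det M = 2; M⁻¹ = [-15/34 8/17 5; 7/34 -23/17 0; 0 0 1]
M⁻¹ · (244/17, 12/17)ᵀ = (-1, 2)ᵀ

p = (-1, 2)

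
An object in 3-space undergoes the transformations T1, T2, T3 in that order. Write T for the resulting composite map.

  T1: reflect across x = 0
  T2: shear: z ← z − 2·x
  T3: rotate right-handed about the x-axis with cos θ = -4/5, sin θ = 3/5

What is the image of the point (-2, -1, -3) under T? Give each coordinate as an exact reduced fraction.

T1 reflect across x = 0: (-2, -1, -3) → (2, -1, -3)
T2 shear: z ← z − 2·x: (2, -1, -3) → (2, -1, -7)
T3 rotate right-handed about the x-axis with cos θ = -4/5, sin θ = 3/5: (2, -1, -7) → (2, 5, 5)

T(p) = (2, 5, 5)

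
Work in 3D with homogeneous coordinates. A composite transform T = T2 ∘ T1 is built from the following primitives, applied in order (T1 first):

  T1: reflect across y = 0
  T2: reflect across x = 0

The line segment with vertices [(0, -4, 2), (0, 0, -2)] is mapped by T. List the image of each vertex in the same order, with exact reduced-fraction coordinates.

image vertices: (0, 4, 2), (0, 0, -2)

T1 reflect across y = 0: (0, -4, 2) → (0, 4, 2); (0, 0, -2) → (0, 0, -2)
T2 reflect across x = 0: (0, 4, 2) → (0, 4, 2); (0, 0, -2) → (0, 0, -2)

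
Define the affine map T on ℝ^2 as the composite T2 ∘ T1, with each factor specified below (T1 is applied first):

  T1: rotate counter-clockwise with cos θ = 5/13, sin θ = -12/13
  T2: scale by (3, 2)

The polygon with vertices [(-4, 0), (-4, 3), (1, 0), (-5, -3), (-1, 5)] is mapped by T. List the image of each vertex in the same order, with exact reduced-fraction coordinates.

T1 rotate counter-clockwise with cos θ = 5/13, sin θ = -12/13: (-4, 0) → (-20/13, 48/13); (-4, 3) → (16/13, 63/13); (1, 0) → (5/13, -12/13); (-5, -3) → (-61/13, 45/13); (-1, 5) → (55/13, 37/13)
T2 scale by (3, 2): (-20/13, 48/13) → (-60/13, 96/13); (16/13, 63/13) → (48/13, 126/13); (5/13, -12/13) → (15/13, -24/13); (-61/13, 45/13) → (-183/13, 90/13); (55/13, 37/13) → (165/13, 74/13)

image vertices: (-60/13, 96/13), (48/13, 126/13), (15/13, -24/13), (-183/13, 90/13), (165/13, 74/13)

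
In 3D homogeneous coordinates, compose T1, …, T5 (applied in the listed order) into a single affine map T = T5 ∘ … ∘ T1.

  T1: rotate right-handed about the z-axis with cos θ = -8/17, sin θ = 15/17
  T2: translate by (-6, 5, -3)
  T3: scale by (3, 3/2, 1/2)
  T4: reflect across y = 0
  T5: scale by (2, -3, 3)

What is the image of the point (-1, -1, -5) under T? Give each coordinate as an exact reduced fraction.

T1 rotate right-handed about the z-axis with cos θ = -8/17, sin θ = 15/17: (-1, -1, -5) → (23/17, -7/17, -5)
T2 translate by (-6, 5, -3): (23/17, -7/17, -5) → (-79/17, 78/17, -8)
T3 scale by (3, 3/2, 1/2): (-79/17, 78/17, -8) → (-237/17, 117/17, -4)
T4 reflect across y = 0: (-237/17, 117/17, -4) → (-237/17, -117/17, -4)
T5 scale by (2, -3, 3): (-237/17, -117/17, -4) → (-474/17, 351/17, -12)

T(p) = (-474/17, 351/17, -12)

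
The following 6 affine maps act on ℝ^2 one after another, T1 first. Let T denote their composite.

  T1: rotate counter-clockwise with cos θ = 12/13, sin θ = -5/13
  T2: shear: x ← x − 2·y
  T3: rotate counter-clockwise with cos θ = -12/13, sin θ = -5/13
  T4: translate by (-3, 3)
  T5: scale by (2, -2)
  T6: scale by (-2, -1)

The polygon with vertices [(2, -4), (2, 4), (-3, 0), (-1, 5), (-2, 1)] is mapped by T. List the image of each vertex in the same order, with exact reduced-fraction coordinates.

image vertices: (8948/169, 1206/169), (-268/169, 422/169), (-1440/169, 1314/169), (-376/13, 48/13), (-1436/169, 1116/169)

T1 rotate counter-clockwise with cos θ = 12/13, sin θ = -5/13: (2, -4) → (4/13, -58/13); (2, 4) → (44/13, 38/13); (-3, 0) → (-36/13, 15/13); (-1, 5) → (1, 5); (-2, 1) → (-19/13, 22/13)
T2 shear: x ← x − 2·y: (4/13, -58/13) → (120/13, -58/13); (44/13, 38/13) → (-32/13, 38/13); (-36/13, 15/13) → (-66/13, 15/13); (1, 5) → (-9, 5); (-19/13, 22/13) → (-63/13, 22/13)
T3 rotate counter-clockwise with cos θ = -12/13, sin θ = -5/13: (120/13, -58/13) → (-1730/169, 96/169); (-32/13, 38/13) → (574/169, -296/169); (-66/13, 15/13) → (867/169, 150/169); (-9, 5) → (133/13, -15/13); (-63/13, 22/13) → (866/169, 51/169)
T4 translate by (-3, 3): (-1730/169, 96/169) → (-2237/169, 603/169); (574/169, -296/169) → (67/169, 211/169); (867/169, 150/169) → (360/169, 657/169); (133/13, -15/13) → (94/13, 24/13); (866/169, 51/169) → (359/169, 558/169)
T5 scale by (2, -2): (-2237/169, 603/169) → (-4474/169, -1206/169); (67/169, 211/169) → (134/169, -422/169); (360/169, 657/169) → (720/169, -1314/169); (94/13, 24/13) → (188/13, -48/13); (359/169, 558/169) → (718/169, -1116/169)
T6 scale by (-2, -1): (-4474/169, -1206/169) → (8948/169, 1206/169); (134/169, -422/169) → (-268/169, 422/169); (720/169, -1314/169) → (-1440/169, 1314/169); (188/13, -48/13) → (-376/13, 48/13); (718/169, -1116/169) → (-1436/169, 1116/169)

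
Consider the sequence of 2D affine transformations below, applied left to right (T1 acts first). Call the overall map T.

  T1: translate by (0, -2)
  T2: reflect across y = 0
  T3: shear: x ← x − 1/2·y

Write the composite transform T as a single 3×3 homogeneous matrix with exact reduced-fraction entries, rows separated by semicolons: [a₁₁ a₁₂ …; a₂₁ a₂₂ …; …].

T1 = [1 0 0; 0 1 -2; 0 0 1]
T2·T1 = [1 0 0; 0 -1 2; 0 0 1]
T3·…·T1 = [1 1/2 -1; 0 -1 2; 0 0 1]

T = [1 1/2 -1; 0 -1 2; 0 0 1]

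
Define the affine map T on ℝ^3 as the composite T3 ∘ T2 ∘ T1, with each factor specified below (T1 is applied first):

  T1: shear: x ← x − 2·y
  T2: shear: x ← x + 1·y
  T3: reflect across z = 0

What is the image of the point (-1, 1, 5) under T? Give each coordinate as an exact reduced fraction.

T(p) = (-2, 1, -5)

T1 shear: x ← x − 2·y: (-1, 1, 5) → (-3, 1, 5)
T2 shear: x ← x + 1·y: (-3, 1, 5) → (-2, 1, 5)
T3 reflect across z = 0: (-2, 1, 5) → (-2, 1, -5)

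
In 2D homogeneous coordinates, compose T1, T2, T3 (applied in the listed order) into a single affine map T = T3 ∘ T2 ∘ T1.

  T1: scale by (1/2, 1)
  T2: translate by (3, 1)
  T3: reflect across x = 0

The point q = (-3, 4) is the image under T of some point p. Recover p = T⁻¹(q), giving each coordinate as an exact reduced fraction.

p = (0, 3)

T1 = [1/2 0 0; 0 1 0; 0 0 1]
T2·T1 = [1/2 0 3; 0 1 1; 0 0 1]
T3·…·T1 = [-1/2 0 -3; 0 1 1; 0 0 1]
det M = -1/2; M⁻¹ = [-2 0 -6; 0 1 -1; 0 0 1]
M⁻¹ · (-3, 4)ᵀ = (0, 3)ᵀ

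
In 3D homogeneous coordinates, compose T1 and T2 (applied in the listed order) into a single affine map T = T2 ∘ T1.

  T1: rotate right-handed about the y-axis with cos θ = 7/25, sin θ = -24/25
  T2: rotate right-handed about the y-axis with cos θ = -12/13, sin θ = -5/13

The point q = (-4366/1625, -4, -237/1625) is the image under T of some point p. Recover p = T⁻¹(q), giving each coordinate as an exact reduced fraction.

p = (9/5, -4, -2)

T1 = [7/25 0 -24/25 0; 0 1 0 0; 24/25 0 7/25 0; 0 0 0 1]
T2·T1 = [-204/325 0 253/325 0; 0 1 0 0; -253/325 0 -204/325 0; 0 0 0 1]
det M = 1; M⁻¹ = [-204/325 0 -253/325 0; 0 1 0 0; 253/325 0 -204/325 0; 0 0 0 1]
M⁻¹ · (-4366/1625, -4, -237/1625)ᵀ = (9/5, -4, -2)ᵀ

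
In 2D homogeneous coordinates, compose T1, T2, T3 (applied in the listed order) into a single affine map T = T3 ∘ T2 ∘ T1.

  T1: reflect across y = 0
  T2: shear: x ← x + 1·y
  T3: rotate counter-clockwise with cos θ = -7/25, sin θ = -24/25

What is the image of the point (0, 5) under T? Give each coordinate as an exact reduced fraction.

T1 reflect across y = 0: (0, 5) → (0, -5)
T2 shear: x ← x + 1·y: (0, -5) → (-5, -5)
T3 rotate counter-clockwise with cos θ = -7/25, sin θ = -24/25: (-5, -5) → (-17/5, 31/5)

T(p) = (-17/5, 31/5)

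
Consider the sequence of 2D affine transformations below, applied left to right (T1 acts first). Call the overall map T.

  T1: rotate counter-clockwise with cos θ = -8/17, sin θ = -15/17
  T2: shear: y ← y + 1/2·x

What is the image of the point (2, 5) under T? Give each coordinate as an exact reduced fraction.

T1 rotate counter-clockwise with cos θ = -8/17, sin θ = -15/17: (2, 5) → (59/17, -70/17)
T2 shear: y ← y + 1/2·x: (59/17, -70/17) → (59/17, -81/34)

T(p) = (59/17, -81/34)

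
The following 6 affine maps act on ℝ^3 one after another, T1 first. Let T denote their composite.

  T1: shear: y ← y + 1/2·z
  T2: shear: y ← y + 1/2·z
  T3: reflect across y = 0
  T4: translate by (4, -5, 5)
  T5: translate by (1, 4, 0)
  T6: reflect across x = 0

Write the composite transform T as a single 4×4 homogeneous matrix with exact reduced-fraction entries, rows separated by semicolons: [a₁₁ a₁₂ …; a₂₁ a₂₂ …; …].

T1 = [1 0 0 0; 0 1 1/2 0; 0 0 1 0; 0 0 0 1]
T2·T1 = [1 0 0 0; 0 1 1 0; 0 0 1 0; 0 0 0 1]
T3·…·T1 = [1 0 0 0; 0 -1 -1 0; 0 0 1 0; 0 0 0 1]
T4·…·T1 = [1 0 0 4; 0 -1 -1 -5; 0 0 1 5; 0 0 0 1]
T5·…·T1 = [1 0 0 5; 0 -1 -1 -1; 0 0 1 5; 0 0 0 1]
T6·…·T1 = [-1 0 0 -5; 0 -1 -1 -1; 0 0 1 5; 0 0 0 1]

T = [-1 0 0 -5; 0 -1 -1 -1; 0 0 1 5; 0 0 0 1]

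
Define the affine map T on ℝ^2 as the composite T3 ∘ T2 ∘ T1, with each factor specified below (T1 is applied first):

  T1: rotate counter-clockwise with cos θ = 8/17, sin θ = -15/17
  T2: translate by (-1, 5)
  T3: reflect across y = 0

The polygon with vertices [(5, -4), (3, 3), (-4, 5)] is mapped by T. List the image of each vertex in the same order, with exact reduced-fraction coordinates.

T1 rotate counter-clockwise with cos θ = 8/17, sin θ = -15/17: (5, -4) → (-20/17, -107/17); (3, 3) → (69/17, -21/17); (-4, 5) → (43/17, 100/17)
T2 translate by (-1, 5): (-20/17, -107/17) → (-37/17, -22/17); (69/17, -21/17) → (52/17, 64/17); (43/17, 100/17) → (26/17, 185/17)
T3 reflect across y = 0: (-37/17, -22/17) → (-37/17, 22/17); (52/17, 64/17) → (52/17, -64/17); (26/17, 185/17) → (26/17, -185/17)

image vertices: (-37/17, 22/17), (52/17, -64/17), (26/17, -185/17)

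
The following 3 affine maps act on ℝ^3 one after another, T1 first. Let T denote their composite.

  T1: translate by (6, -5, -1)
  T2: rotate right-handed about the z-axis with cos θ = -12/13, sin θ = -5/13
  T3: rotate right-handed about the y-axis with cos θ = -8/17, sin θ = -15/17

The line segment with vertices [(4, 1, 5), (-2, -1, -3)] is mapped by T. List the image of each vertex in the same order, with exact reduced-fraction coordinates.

image vertices: (20/13, -2/13, -148/13), (108/17, 4, -58/17)

T1 translate by (6, -5, -1): (4, 1, 5) → (10, -4, 4); (-2, -1, -3) → (4, -6, -4)
T2 rotate right-handed about the z-axis with cos θ = -12/13, sin θ = -5/13: (10, -4, 4) → (-140/13, -2/13, 4); (4, -6, -4) → (-6, 4, -4)
T3 rotate right-handed about the y-axis with cos θ = -8/17, sin θ = -15/17: (-140/13, -2/13, 4) → (20/13, -2/13, -148/13); (-6, 4, -4) → (108/17, 4, -58/17)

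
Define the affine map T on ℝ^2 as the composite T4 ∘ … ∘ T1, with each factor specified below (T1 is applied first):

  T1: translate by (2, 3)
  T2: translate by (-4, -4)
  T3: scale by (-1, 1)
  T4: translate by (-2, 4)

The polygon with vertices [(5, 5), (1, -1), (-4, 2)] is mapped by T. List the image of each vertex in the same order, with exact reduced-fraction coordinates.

image vertices: (-5, 8), (-1, 2), (4, 5)

T1 translate by (2, 3): (5, 5) → (7, 8); (1, -1) → (3, 2); (-4, 2) → (-2, 5)
T2 translate by (-4, -4): (7, 8) → (3, 4); (3, 2) → (-1, -2); (-2, 5) → (-6, 1)
T3 scale by (-1, 1): (3, 4) → (-3, 4); (-1, -2) → (1, -2); (-6, 1) → (6, 1)
T4 translate by (-2, 4): (-3, 4) → (-5, 8); (1, -2) → (-1, 2); (6, 1) → (4, 5)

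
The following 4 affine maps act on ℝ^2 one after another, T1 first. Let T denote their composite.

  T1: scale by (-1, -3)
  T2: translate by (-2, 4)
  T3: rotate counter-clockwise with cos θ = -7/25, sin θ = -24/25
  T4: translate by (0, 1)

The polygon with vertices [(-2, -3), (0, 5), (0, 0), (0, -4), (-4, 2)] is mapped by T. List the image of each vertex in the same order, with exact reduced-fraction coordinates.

image vertices: (312/25, -66/25), (-10, 6), (22/5, 9/5), (398/25, -39/25), (-62/25, -9/25)

T1 scale by (-1, -3): (-2, -3) → (2, 9); (0, 5) → (0, -15); (0, 0) → (0, 0); (0, -4) → (0, 12); (-4, 2) → (4, -6)
T2 translate by (-2, 4): (2, 9) → (0, 13); (0, -15) → (-2, -11); (0, 0) → (-2, 4); (0, 12) → (-2, 16); (4, -6) → (2, -2)
T3 rotate counter-clockwise with cos θ = -7/25, sin θ = -24/25: (0, 13) → (312/25, -91/25); (-2, -11) → (-10, 5); (-2, 4) → (22/5, 4/5); (-2, 16) → (398/25, -64/25); (2, -2) → (-62/25, -34/25)
T4 translate by (0, 1): (312/25, -91/25) → (312/25, -66/25); (-10, 5) → (-10, 6); (22/5, 4/5) → (22/5, 9/5); (398/25, -64/25) → (398/25, -39/25); (-62/25, -34/25) → (-62/25, -9/25)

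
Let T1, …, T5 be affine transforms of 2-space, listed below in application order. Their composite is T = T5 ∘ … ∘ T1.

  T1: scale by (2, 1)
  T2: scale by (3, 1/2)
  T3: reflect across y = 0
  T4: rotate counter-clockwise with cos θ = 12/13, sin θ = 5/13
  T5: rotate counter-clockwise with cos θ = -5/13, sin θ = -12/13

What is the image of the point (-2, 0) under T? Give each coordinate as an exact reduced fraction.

T1 scale by (2, 1): (-2, 0) → (-4, 0)
T2 scale by (3, 1/2): (-4, 0) → (-12, 0)
T3 reflect across y = 0: (-12, 0) → (-12, 0)
T4 rotate counter-clockwise with cos θ = 12/13, sin θ = 5/13: (-12, 0) → (-144/13, -60/13)
T5 rotate counter-clockwise with cos θ = -5/13, sin θ = -12/13: (-144/13, -60/13) → (0, 12)

T(p) = (0, 12)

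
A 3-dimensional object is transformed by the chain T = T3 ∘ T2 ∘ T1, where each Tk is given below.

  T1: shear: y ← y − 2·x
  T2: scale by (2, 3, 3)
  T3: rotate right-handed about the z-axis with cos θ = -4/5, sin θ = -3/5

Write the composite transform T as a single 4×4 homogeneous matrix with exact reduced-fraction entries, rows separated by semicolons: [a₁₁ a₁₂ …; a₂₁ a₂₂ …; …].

T1 = [1 0 0 0; -2 1 0 0; 0 0 1 0; 0 0 0 1]
T2·T1 = [2 0 0 0; -6 3 0 0; 0 0 3 0; 0 0 0 1]
T3·…·T1 = [-26/5 9/5 0 0; 18/5 -12/5 0 0; 0 0 3 0; 0 0 0 1]

T = [-26/5 9/5 0 0; 18/5 -12/5 0 0; 0 0 3 0; 0 0 0 1]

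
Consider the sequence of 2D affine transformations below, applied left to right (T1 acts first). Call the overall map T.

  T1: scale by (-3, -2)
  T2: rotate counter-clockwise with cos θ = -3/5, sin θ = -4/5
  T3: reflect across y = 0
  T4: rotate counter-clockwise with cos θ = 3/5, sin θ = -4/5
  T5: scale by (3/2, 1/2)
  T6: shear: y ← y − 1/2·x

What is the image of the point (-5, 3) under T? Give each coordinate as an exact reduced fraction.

T1 scale by (-3, -2): (-5, 3) → (15, -6)
T2 rotate counter-clockwise with cos θ = -3/5, sin θ = -4/5: (15, -6) → (-69/5, -42/5)
T3 reflect across y = 0: (-69/5, -42/5) → (-69/5, 42/5)
T4 rotate counter-clockwise with cos θ = 3/5, sin θ = -4/5: (-69/5, 42/5) → (-39/25, 402/25)
T5 scale by (3/2, 1/2): (-39/25, 402/25) → (-117/50, 201/25)
T6 shear: y ← y − 1/2·x: (-117/50, 201/25) → (-117/50, 921/100)

T(p) = (-117/50, 921/100)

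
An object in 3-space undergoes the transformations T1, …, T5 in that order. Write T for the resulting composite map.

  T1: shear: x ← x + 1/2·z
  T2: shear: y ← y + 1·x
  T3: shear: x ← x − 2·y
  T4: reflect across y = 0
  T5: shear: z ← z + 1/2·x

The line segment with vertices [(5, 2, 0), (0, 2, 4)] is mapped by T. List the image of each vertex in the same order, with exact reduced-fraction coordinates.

image vertices: (-9, -7, -9/2), (-6, -4, 1)

T1 shear: x ← x + 1/2·z: (5, 2, 0) → (5, 2, 0); (0, 2, 4) → (2, 2, 4)
T2 shear: y ← y + 1·x: (5, 2, 0) → (5, 7, 0); (2, 2, 4) → (2, 4, 4)
T3 shear: x ← x − 2·y: (5, 7, 0) → (-9, 7, 0); (2, 4, 4) → (-6, 4, 4)
T4 reflect across y = 0: (-9, 7, 0) → (-9, -7, 0); (-6, 4, 4) → (-6, -4, 4)
T5 shear: z ← z + 1/2·x: (-9, -7, 0) → (-9, -7, -9/2); (-6, -4, 4) → (-6, -4, 1)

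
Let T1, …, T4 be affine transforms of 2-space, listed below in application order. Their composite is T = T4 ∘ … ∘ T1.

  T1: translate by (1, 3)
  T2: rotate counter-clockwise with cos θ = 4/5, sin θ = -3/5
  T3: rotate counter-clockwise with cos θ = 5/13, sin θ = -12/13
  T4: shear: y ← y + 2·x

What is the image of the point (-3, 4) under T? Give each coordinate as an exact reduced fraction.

T1 translate by (1, 3): (-3, 4) → (-2, 7)
T2 rotate counter-clockwise with cos θ = 4/5, sin θ = -3/5: (-2, 7) → (13/5, 34/5)
T3 rotate counter-clockwise with cos θ = 5/13, sin θ = -12/13: (13/5, 34/5) → (473/65, 14/65)
T4 shear: y ← y + 2·x: (473/65, 14/65) → (473/65, 192/13)

T(p) = (473/65, 192/13)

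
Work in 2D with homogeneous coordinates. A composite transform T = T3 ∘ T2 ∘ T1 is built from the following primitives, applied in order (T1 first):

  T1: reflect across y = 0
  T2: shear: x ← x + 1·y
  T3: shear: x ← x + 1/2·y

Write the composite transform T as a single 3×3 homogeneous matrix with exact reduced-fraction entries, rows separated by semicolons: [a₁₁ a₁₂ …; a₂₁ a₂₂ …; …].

T = [1 -3/2 0; 0 -1 0; 0 0 1]

T1 = [1 0 0; 0 -1 0; 0 0 1]
T2·T1 = [1 -1 0; 0 -1 0; 0 0 1]
T3·…·T1 = [1 -3/2 0; 0 -1 0; 0 0 1]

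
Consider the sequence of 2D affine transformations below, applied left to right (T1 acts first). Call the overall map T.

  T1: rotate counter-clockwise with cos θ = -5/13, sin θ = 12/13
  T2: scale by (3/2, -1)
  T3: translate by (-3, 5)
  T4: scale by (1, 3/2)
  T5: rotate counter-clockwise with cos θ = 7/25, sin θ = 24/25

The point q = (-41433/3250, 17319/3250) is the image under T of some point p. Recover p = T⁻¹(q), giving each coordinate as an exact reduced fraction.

p = (-5, -6/5)

T1 = [-5/13 -12/13 0; 12/13 -5/13 0; 0 0 1]
T2·T1 = [-15/26 -18/13 0; -12/13 5/13 0; 0 0 1]
T3·…·T1 = [-15/26 -18/13 -3; -12/13 5/13 5; 0 0 1]
T4·…·T1 = [-15/26 -18/13 -3; -18/13 15/26 15/2; 0 0 1]
T5·…·T1 = [759/650 -306/325 -201/25; -306/325 -759/650 -39/50; 0 0 1]
det M = -9/4; M⁻¹ = [506/975 -136/325 50/13; -136/325 -506/975 -49/13; 0 0 1]
M⁻¹ · (-41433/3250, 17319/3250)ᵀ = (-5, -6/5)ᵀ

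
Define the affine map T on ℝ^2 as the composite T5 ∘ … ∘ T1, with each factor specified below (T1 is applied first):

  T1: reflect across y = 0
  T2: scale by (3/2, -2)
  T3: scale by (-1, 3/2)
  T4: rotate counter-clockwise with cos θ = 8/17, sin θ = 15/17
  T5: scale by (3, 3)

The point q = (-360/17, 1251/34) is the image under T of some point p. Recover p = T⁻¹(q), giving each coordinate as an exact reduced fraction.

p = (-5, 4)

T1 = [1 0 0; 0 -1 0; 0 0 1]
T2·T1 = [3/2 0 0; 0 2 0; 0 0 1]
T3·…·T1 = [-3/2 0 0; 0 3 0; 0 0 1]
T4·…·T1 = [-12/17 -45/17 0; -45/34 24/17 0; 0 0 1]
T5·…·T1 = [-36/17 -135/17 0; -135/34 72/17 0; 0 0 1]
det M = -81/2; M⁻¹ = [-16/153 -10/51 0; -5/51 8/153 0; 0 0 1]
M⁻¹ · (-360/17, 1251/34)ᵀ = (-5, 4)ᵀ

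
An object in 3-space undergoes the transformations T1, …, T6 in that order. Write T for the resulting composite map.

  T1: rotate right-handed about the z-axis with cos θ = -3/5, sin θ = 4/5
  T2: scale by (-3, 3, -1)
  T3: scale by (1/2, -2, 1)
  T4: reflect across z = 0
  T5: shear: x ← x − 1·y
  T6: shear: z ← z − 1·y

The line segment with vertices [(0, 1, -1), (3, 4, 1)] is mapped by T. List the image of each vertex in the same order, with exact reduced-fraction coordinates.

image vertices: (-12/5, 18/5, -23/5), (15/2, 0, 1)

T1 rotate right-handed about the z-axis with cos θ = -3/5, sin θ = 4/5: (0, 1, -1) → (-4/5, -3/5, -1); (3, 4, 1) → (-5, 0, 1)
T2 scale by (-3, 3, -1): (-4/5, -3/5, -1) → (12/5, -9/5, 1); (-5, 0, 1) → (15, 0, -1)
T3 scale by (1/2, -2, 1): (12/5, -9/5, 1) → (6/5, 18/5, 1); (15, 0, -1) → (15/2, 0, -1)
T4 reflect across z = 0: (6/5, 18/5, 1) → (6/5, 18/5, -1); (15/2, 0, -1) → (15/2, 0, 1)
T5 shear: x ← x − 1·y: (6/5, 18/5, -1) → (-12/5, 18/5, -1); (15/2, 0, 1) → (15/2, 0, 1)
T6 shear: z ← z − 1·y: (-12/5, 18/5, -1) → (-12/5, 18/5, -23/5); (15/2, 0, 1) → (15/2, 0, 1)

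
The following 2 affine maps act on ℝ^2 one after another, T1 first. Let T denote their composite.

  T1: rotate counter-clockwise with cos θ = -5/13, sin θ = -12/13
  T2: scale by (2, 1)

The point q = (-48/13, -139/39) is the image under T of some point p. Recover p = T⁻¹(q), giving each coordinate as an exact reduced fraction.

p = (4, -1/3)

T1 = [-5/13 12/13 0; -12/13 -5/13 0; 0 0 1]
T2·T1 = [-10/13 24/13 0; -12/13 -5/13 0; 0 0 1]
det M = 2; M⁻¹ = [-5/26 -12/13 0; 6/13 -5/13 0; 0 0 1]
M⁻¹ · (-48/13, -139/39)ᵀ = (4, -1/3)ᵀ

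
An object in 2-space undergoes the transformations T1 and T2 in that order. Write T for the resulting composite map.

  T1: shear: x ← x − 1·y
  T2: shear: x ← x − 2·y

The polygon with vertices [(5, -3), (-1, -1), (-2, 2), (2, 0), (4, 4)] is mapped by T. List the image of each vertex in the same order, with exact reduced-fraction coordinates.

T1 shear: x ← x − 1·y: (5, -3) → (8, -3); (-1, -1) → (0, -1); (-2, 2) → (-4, 2); (2, 0) → (2, 0); (4, 4) → (0, 4)
T2 shear: x ← x − 2·y: (8, -3) → (14, -3); (0, -1) → (2, -1); (-4, 2) → (-8, 2); (2, 0) → (2, 0); (0, 4) → (-8, 4)

image vertices: (14, -3), (2, -1), (-8, 2), (2, 0), (-8, 4)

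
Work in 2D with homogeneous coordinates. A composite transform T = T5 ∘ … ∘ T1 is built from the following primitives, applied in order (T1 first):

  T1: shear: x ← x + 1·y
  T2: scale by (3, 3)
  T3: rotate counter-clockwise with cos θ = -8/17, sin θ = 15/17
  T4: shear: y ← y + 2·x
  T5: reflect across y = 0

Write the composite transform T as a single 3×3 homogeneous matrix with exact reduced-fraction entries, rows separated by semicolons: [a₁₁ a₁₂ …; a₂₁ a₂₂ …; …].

T1 = [1 1 0; 0 1 0; 0 0 1]
T2·T1 = [3 3 0; 0 3 0; 0 0 1]
T3·…·T1 = [-24/17 -69/17 0; 45/17 21/17 0; 0 0 1]
T4·…·T1 = [-24/17 -69/17 0; -3/17 -117/17 0; 0 0 1]
T5·…·T1 = [-24/17 -69/17 0; 3/17 117/17 0; 0 0 1]

T = [-24/17 -69/17 0; 3/17 117/17 0; 0 0 1]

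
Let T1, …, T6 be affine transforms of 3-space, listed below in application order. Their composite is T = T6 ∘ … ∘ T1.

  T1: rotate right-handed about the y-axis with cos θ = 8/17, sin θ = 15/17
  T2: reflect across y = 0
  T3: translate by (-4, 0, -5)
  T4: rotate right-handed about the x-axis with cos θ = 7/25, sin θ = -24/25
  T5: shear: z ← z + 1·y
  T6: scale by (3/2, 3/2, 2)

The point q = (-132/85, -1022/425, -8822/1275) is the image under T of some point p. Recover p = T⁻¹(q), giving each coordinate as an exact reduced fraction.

T1 = [8/17 0 15/17 0; 0 1 0 0; -15/17 0 8/17 0; 0 0 0 1]
T2·T1 = [8/17 0 15/17 0; 0 -1 0 0; -15/17 0 8/17 0; 0 0 0 1]
T3·…·T1 = [8/17 0 15/17 -4; 0 -1 0 0; -15/17 0 8/17 -5; 0 0 0 1]
T4·…·T1 = [8/17 0 15/17 -4; -72/85 -7/25 192/425 -24/5; -21/85 24/25 56/425 -7/5; 0 0 0 1]
T5·…·T1 = [8/17 0 15/17 -4; -72/85 -7/25 192/425 -24/5; -93/85 17/25 248/425 -31/5; 0 0 0 1]
T6·…·T1 = [12/17 0 45/34 -6; -108/85 -21/50 288/425 -36/5; -186/85 34/25 496/425 -62/5; 0 0 0 1]
det M = -9/2; M⁻¹ = [16/51 -2/5 -21/170 -43/17; 0 -62/75 12/25 0; 10/17 16/75 28/425 100/17; 0 0 0 1]
M⁻¹ · (-132/85, -1022/425, -8822/1275)ᵀ = (-6/5, -4/3, 4)ᵀ

p = (-6/5, -4/3, 4)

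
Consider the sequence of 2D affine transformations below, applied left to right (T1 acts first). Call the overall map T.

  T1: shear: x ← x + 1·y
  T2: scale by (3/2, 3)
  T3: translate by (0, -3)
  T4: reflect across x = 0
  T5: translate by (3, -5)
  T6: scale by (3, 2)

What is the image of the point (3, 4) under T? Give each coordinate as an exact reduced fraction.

T1 shear: x ← x + 1·y: (3, 4) → (7, 4)
T2 scale by (3/2, 3): (7, 4) → (21/2, 12)
T3 translate by (0, -3): (21/2, 12) → (21/2, 9)
T4 reflect across x = 0: (21/2, 9) → (-21/2, 9)
T5 translate by (3, -5): (-21/2, 9) → (-15/2, 4)
T6 scale by (3, 2): (-15/2, 4) → (-45/2, 8)

T(p) = (-45/2, 8)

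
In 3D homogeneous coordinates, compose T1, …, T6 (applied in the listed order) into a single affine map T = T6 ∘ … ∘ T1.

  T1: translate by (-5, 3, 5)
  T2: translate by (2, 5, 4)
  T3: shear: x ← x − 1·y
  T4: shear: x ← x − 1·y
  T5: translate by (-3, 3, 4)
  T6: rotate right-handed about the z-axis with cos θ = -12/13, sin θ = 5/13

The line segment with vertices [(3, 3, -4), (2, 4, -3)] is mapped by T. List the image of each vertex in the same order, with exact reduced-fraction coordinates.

T1 translate by (-5, 3, 5): (3, 3, -4) → (-2, 6, 1); (2, 4, -3) → (-3, 7, 2)
T2 translate by (2, 5, 4): (-2, 6, 1) → (0, 11, 5); (-3, 7, 2) → (-1, 12, 6)
T3 shear: x ← x − 1·y: (0, 11, 5) → (-11, 11, 5); (-1, 12, 6) → (-13, 12, 6)
T4 shear: x ← x − 1·y: (-11, 11, 5) → (-22, 11, 5); (-13, 12, 6) → (-25, 12, 6)
T5 translate by (-3, 3, 4): (-22, 11, 5) → (-25, 14, 9); (-25, 12, 6) → (-28, 15, 10)
T6 rotate right-handed about the z-axis with cos θ = -12/13, sin θ = 5/13: (-25, 14, 9) → (230/13, -293/13, 9); (-28, 15, 10) → (261/13, -320/13, 10)

image vertices: (230/13, -293/13, 9), (261/13, -320/13, 10)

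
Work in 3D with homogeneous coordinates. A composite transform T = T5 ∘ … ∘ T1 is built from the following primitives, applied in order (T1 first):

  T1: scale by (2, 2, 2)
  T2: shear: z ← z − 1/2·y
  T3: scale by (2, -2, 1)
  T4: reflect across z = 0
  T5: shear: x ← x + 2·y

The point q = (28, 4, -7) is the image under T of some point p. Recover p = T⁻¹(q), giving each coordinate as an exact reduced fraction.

T1 = [2 0 0 0; 0 2 0 0; 0 0 2 0; 0 0 0 1]
T2·T1 = [2 0 0 0; 0 2 0 0; 0 -1 2 0; 0 0 0 1]
T3·…·T1 = [4 0 0 0; 0 -4 0 0; 0 -1 2 0; 0 0 0 1]
T4·…·T1 = [4 0 0 0; 0 -4 0 0; 0 1 -2 0; 0 0 0 1]
T5·…·T1 = [4 -8 0 0; 0 -4 0 0; 0 1 -2 0; 0 0 0 1]
det M = 32; M⁻¹ = [1/4 -1/2 0 0; 0 -1/4 0 0; 0 -1/8 -1/2 0; 0 0 0 1]
M⁻¹ · (28, 4, -7)ᵀ = (5, -1, 3)ᵀ

p = (5, -1, 3)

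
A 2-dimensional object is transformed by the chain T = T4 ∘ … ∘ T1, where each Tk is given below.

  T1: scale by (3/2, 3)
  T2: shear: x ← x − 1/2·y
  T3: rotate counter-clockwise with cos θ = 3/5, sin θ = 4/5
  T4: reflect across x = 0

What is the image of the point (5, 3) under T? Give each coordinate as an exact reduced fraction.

T1 scale by (3/2, 3): (5, 3) → (15/2, 9)
T2 shear: x ← x − 1/2·y: (15/2, 9) → (3, 9)
T3 rotate counter-clockwise with cos θ = 3/5, sin θ = 4/5: (3, 9) → (-27/5, 39/5)
T4 reflect across x = 0: (-27/5, 39/5) → (27/5, 39/5)

T(p) = (27/5, 39/5)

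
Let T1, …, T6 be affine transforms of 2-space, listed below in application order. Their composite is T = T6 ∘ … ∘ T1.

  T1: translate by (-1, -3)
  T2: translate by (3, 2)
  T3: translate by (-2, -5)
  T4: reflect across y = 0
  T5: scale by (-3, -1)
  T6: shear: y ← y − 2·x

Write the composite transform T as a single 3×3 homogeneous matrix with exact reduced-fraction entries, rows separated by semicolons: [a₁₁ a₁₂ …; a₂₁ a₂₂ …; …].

T = [-3 0 0; 6 1 -6; 0 0 1]

T1 = [1 0 -1; 0 1 -3; 0 0 1]
T2·T1 = [1 0 2; 0 1 -1; 0 0 1]
T3·…·T1 = [1 0 0; 0 1 -6; 0 0 1]
T4·…·T1 = [1 0 0; 0 -1 6; 0 0 1]
T5·…·T1 = [-3 0 0; 0 1 -6; 0 0 1]
T6·…·T1 = [-3 0 0; 6 1 -6; 0 0 1]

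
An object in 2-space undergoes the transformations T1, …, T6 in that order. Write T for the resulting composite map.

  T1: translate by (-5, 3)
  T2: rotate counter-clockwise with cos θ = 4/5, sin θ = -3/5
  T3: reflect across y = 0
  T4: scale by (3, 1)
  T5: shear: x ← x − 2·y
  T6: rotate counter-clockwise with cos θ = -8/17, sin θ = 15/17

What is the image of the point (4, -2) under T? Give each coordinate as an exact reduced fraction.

T(p) = (1/5, 13/5)

T1 translate by (-5, 3): (4, -2) → (-1, 1)
T2 rotate counter-clockwise with cos θ = 4/5, sin θ = -3/5: (-1, 1) → (-1/5, 7/5)
T3 reflect across y = 0: (-1/5, 7/5) → (-1/5, -7/5)
T4 scale by (3, 1): (-1/5, -7/5) → (-3/5, -7/5)
T5 shear: x ← x − 2·y: (-3/5, -7/5) → (11/5, -7/5)
T6 rotate counter-clockwise with cos θ = -8/17, sin θ = 15/17: (11/5, -7/5) → (1/5, 13/5)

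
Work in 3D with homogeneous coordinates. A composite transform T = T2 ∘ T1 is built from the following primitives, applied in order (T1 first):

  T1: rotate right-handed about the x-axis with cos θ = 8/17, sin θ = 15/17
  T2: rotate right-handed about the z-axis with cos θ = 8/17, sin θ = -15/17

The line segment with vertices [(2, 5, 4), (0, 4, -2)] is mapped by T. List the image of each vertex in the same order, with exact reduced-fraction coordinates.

T1 rotate right-handed about the x-axis with cos θ = 8/17, sin θ = 15/17: (2, 5, 4) → (2, -20/17, 107/17); (0, 4, -2) → (0, 62/17, 44/17)
T2 rotate right-handed about the z-axis with cos θ = 8/17, sin θ = -15/17: (2, -20/17, 107/17) → (-28/289, -670/289, 107/17); (0, 62/17, 44/17) → (930/289, 496/289, 44/17)

image vertices: (-28/289, -670/289, 107/17), (930/289, 496/289, 44/17)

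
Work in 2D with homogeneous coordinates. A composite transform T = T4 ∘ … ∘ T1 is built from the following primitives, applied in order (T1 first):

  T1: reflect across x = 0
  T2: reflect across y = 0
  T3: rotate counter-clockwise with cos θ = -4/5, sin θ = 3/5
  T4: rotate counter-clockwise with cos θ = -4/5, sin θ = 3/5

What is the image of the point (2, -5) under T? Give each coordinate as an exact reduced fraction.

T(p) = (106/25, 83/25)

T1 reflect across x = 0: (2, -5) → (-2, -5)
T2 reflect across y = 0: (-2, -5) → (-2, 5)
T3 rotate counter-clockwise with cos θ = -4/5, sin θ = 3/5: (-2, 5) → (-7/5, -26/5)
T4 rotate counter-clockwise with cos θ = -4/5, sin θ = 3/5: (-7/5, -26/5) → (106/25, 83/25)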